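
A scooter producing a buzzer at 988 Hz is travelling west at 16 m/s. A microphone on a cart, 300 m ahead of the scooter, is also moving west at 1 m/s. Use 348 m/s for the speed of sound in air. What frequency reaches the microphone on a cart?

1033 Hz

The microphone on a cart is ahead, so the scooter is moving toward it while the microphone on a cart is moving away from the scooter.
Both move, so f' = f · (v − v_o)/(v − v_s).
f' = 988 × (348 − 1)/(348 − 16) = 988 × 347/332 ≈ 1033 Hz.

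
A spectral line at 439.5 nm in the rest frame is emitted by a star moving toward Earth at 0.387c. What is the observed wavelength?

292.2 nm

Relativistic Doppler for wavelength: λ' = λ₀ · √((1 − β)/(1 + β)).
λ' = 439.5 × √(0.6130/1.3870) = 439.5 × 0.66480 ≈ 292.2 nm.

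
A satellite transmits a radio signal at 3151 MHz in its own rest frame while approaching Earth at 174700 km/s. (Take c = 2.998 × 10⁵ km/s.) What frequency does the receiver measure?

β = v/c = 174700/299800 = 0.5827.
Relativistic Doppler for frequency: f' = f₀ · √((1 + β)/(1 − β)).
f' = 3151 × √(1.5827/0.4173) = 3151 × 1.94755 ≈ 6136.7 MHz.

6136.7 MHz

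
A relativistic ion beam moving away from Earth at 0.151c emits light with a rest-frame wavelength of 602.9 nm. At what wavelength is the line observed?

Relativistic Doppler for wavelength: λ' = λ₀ · √((1 + β)/(1 − β)).
λ' = 602.9 × √(1.1510/0.8490) = 602.9 × 1.16435 ≈ 702.0 nm.

702.0 nm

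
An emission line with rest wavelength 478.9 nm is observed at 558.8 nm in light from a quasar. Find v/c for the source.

0.153

λ'/λ₀ = 1.1668 > 1 (redshift), so the source is receding.
λ'/λ₀ = √((1 + β)/(1 − β)) for a receding source ⇒ β = (r² − 1)/(r² + 1) with r = λ'/λ₀.
β = (1.3615 − 1)/(1.3615 + 1) ≈ 0.153.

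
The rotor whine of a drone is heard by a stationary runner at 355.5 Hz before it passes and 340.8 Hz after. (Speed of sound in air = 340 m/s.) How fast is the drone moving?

f₁/f₂ = (v + v_s)/(v − v_s), so v_s = v · (f₁ − f₂)/(f₁ + f₂).
v_s = 340 × (355.5 − 340.8)/(355.5 + 340.8) = 340 × 14.7/696.3 ≈ 7.2 m/s.

7.2 m/s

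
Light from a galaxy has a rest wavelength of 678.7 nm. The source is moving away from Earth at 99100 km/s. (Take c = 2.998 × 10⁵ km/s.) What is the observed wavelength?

β = v/c = 99100/299800 = 0.3306.
Relativistic Doppler for wavelength: λ' = λ₀ · √((1 + β)/(1 − β)).
λ' = 678.7 × √(1.3306/0.6694) = 678.7 × 1.40980 ≈ 956.8 nm.

956.8 nm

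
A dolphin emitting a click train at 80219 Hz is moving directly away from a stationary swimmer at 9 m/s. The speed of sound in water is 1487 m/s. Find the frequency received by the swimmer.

Moving source, stationary observer: f' = f · v/(v + v_s) since the source is receding.
f' = 80219 × 1487/(1487 + 9) = 80219 × 1487/1496 ≈ 79736 Hz.

79736 Hz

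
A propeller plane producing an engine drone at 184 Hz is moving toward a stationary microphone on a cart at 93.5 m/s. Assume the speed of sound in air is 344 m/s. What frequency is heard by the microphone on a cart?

253 Hz

Only the source moves, toward the listener, so f' = f · v/(v − v_s).
f' = 184 × 344/(344 − 93.5) = 184 × 344/250.5 ≈ 253 Hz.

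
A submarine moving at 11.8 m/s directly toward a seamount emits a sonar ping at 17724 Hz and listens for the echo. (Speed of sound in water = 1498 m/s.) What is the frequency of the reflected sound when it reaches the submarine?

18005 Hz

The seamount receives the sound from a moving source: f₁ = f₀ · v/(v − v_e) = 17724 × 1498/1486.2 ≈ 17865 Hz.
On the return leg the submarine is a moving observer: f₂ = f₁ · (v + v_e)/v = 17865 × 1509.8/1498 ≈ 18005 Hz.
Equivalently f₂ = f₀ · (v + v_e)/(v − v_e).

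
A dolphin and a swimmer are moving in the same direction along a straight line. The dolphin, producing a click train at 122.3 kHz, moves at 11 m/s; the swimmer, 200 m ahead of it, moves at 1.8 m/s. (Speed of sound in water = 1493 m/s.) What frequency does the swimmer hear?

The swimmer is ahead, so the dolphin is moving toward it while the swimmer is moving away from the dolphin.
General Doppler shift: f' = f · (v − v_o)/(v − v_s).
f' = 122.3 × (1493 − 1.8)/(1493 − 11) = 122.3 × 1491.2/1482 ≈ 123.1 kHz.

123.1 kHz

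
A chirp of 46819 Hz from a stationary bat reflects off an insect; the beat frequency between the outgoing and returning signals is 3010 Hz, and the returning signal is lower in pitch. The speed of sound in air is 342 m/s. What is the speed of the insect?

Double Doppler shift off a moving reflector: f₂ = f₀ · (v + u)/(v − u) (u > 0 toward emitter).
Returning signal is lower, so f₂ = f₀ − Δf = 46819 − 3010 = 43809 Hz.
Rearranging, u = v · (f₂ − f₀)/(f₂ + f₀) = 342 × -3010/90628 ≈ -11.4 m/s.
So the insect is moving at 11.4 m/s away from the emitter.

11.4 m/s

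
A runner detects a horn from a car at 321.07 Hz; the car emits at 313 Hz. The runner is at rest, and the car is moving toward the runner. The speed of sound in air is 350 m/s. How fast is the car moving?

f' = f · v/(v − v_s) ⇒ v_s = v · |1 − f/f'|.
v_s = 350 × |1 − 313/321.07| = 350 × 0.02513 ≈ 8.8 m/s.

8.8 m/s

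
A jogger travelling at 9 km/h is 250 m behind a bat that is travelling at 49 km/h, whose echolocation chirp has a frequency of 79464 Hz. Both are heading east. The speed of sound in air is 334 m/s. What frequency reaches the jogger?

76924 Hz

49 km/h = 13.61 m/s; 9 km/h = 2.5 m/s.
The jogger is behind, so the bat is moving away from it while the jogger is moving toward the bat.
General Doppler shift: f' = f · (v + v_o)/(v + v_s).
f' = 79464 × (334 + 2.5)/(334 + 13.61) = 79464 × 336.5/347.61 ≈ 76924 Hz.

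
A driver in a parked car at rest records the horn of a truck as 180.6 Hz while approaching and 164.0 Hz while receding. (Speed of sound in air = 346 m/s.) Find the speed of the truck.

16.7 m/s

f₁/f₂ = (v + v_s)/(v − v_s), so v_s = v · (f₁ − f₂)/(f₁ + f₂).
v_s = 346 × (180.6 − 164.0)/(180.6 + 164.0) = 346 × 16.6/344.6 ≈ 16.7 m/s.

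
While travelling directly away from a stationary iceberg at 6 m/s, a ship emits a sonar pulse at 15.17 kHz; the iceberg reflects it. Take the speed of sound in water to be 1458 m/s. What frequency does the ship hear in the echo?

The iceberg receives the sound from a moving source: f₁ = f₀ · v/(v + v_e) = 15.17 × 1458/1464 ≈ 15.11 kHz.
On the return leg the ship is a moving observer: f₂ = f₁ · (v − v_e)/v = 15.11 × 1452/1458 ≈ 15.05 kHz.
Equivalently f₂ = f₀ · (v − v_e)/(v + v_e).

15.05 kHz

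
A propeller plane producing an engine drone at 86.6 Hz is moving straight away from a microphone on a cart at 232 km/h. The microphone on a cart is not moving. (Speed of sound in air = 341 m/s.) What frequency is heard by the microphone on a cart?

73 Hz

232 km/h = 64.44 m/s.
Only the source moves, away from the listener, so f' = f · v/(v + v_s).
f' = 86.6 × 341/(341 + 64.44) = 86.6 × 341/405.4 ≈ 73 Hz.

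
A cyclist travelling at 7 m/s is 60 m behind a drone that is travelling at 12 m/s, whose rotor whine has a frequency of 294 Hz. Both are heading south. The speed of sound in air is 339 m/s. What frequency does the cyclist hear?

The cyclist is behind, so the drone is moving away from it while the cyclist is moving toward the drone.
General Doppler shift: f' = f · (v + v_o)/(v + v_s).
f' = 294 × (339 + 7)/(339 + 12) = 294 × 346/351 ≈ 290 Hz.

290 Hz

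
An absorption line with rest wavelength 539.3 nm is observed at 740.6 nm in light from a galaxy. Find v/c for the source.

0.307c

λ'/λ₀ = 1.3733 > 1 (redshift), so the source is receding.
λ'/λ₀ = √((1 + β)/(1 − β)) for a receding source ⇒ β = (r² − 1)/(r² + 1) with r = λ'/λ₀.
β = (1.8858 − 1)/(1.8858 + 1) ≈ 0.307.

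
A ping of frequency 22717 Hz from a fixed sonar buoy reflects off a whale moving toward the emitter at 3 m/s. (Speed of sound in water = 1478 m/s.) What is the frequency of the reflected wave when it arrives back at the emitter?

The whale first receives the wave as a moving observer: f₁ = f₀ · (v + u)/v = 22717 × (1478 + 3)/1478 ≈ 22763 Hz.
On reflection it acts as a source moving toward the stationary detector: f₂ = f₁ · v/(v − u) = 22763 × 1478/1475 ≈ 22809 Hz.

22809 Hz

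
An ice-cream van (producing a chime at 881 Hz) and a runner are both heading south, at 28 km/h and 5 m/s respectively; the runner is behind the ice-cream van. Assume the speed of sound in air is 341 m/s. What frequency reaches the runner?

874 Hz

28 km/h = 7.778 m/s.
The runner is behind, so the ice-cream van is moving away from it while the runner is moving toward the ice-cream van.
General Doppler shift: f' = f · (v + v_o)/(v + v_s).
f' = 881 × (341 + 5)/(341 + 7.778) = 881 × 346/348.78 ≈ 874 Hz.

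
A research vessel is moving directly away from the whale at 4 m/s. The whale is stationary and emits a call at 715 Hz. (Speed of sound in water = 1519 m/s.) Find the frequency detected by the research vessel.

713 Hz

Moving observer, stationary source: f' = f · (v − v_o)/v.
f' = 715 × (1519 − 4)/1519 = 715 × 1515/1519 ≈ 713 Hz.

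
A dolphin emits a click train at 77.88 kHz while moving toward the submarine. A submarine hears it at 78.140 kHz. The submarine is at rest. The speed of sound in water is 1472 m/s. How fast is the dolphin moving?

f' = f · v/(v − v_s) ⇒ v_s = v · |1 − f/f'|.
v_s = 1472 × |1 − 77.88/78.140| = 1472 × 0.003327 ≈ 4.9 m/s.

4.9 m/s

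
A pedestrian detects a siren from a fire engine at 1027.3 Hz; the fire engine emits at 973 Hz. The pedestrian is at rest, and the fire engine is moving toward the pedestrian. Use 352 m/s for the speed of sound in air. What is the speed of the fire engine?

18.6 m/s

f' = f · v/(v − v_s) ⇒ v_s = v · |1 − f/f'|.
v_s = 352 × |1 − 973/1027.3| = 352 × 0.05286 ≈ 18.6 m/s.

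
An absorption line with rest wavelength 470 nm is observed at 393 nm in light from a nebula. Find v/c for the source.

0.177

λ'/λ₀ = 0.8362 < 1 (blueshift), so the source is approaching.
λ'/λ₀ = √((1 − β)/(1 + β)) for an approaching source ⇒ β = (1 − r²)/(1 + r²) with r = λ'/λ₀.
β = (1 − 0.6992)/(1 + 0.6992) ≈ 0.177.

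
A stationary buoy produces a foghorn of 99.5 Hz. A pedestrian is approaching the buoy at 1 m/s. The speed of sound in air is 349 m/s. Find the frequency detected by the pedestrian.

Only the observer moves, toward the source, so f' = f · (v + v_o)/v.
f' = 99.5 × (349 + 1)/349 = 99.5 × 350/349 ≈ 100 Hz.

100 Hz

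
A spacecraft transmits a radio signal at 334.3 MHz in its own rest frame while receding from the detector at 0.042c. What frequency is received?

320.5 MHz

Relativistic Doppler for frequency: f' = f₀ · √((1 − β)/(1 + β)).
f' = 334.3 × √(0.9580/1.0420) = 334.3 × 0.95885 ≈ 320.5 MHz.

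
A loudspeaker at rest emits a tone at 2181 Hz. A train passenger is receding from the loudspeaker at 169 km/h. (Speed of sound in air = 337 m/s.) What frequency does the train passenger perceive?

169 km/h = 46.94 m/s.
Moving observer, stationary source: f' = f · (v − v_o)/v.
f' = 2181 × (337 − 46.94)/337 = 2181 × 290.06/337 ≈ 1877 Hz.

1877 Hz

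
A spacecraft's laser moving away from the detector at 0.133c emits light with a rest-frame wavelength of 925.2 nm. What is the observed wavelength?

Relativistic Doppler for wavelength: λ' = λ₀ · √((1 + β)/(1 − β)).
λ' = 925.2 × √(1.1330/0.8670) = 925.2 × 1.14316 ≈ 1057.6 nm.

1057.6 nm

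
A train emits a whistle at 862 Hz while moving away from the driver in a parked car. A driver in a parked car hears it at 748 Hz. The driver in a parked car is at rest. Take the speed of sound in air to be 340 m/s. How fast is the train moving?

52 m/s

f' = f · v/(v + v_s) ⇒ v_s = v · |1 − f/f'|.
v_s = 340 × |1 − 862/748| = 340 × 0.1524 ≈ 52 m/s.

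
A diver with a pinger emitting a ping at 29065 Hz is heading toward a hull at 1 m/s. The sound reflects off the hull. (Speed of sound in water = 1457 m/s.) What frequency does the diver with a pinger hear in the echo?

The hull receives the sound from a moving source: f₁ = f₀ · v/(v − v_e) = 29065 × 1457/1456 ≈ 29085 Hz.
On the return leg the diver with a pinger is a moving observer: f₂ = f₁ · (v + v_e)/v = 29085 × 1458/1457 ≈ 29105 Hz.
Equivalently f₂ = f₀ · (v + v_e)/(v − v_e).

29105 Hz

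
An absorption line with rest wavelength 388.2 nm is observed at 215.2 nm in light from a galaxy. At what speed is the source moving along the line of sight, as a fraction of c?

λ'/λ₀ = 0.5544 < 1 (blueshift), so the source is approaching.
λ'/λ₀ = √((1 − β)/(1 + β)) for an approaching source ⇒ β = (1 − r²)/(1 + r²) with r = λ'/λ₀.
β = (1 − 0.3073)/(1 + 0.3073) ≈ 0.530.

0.530c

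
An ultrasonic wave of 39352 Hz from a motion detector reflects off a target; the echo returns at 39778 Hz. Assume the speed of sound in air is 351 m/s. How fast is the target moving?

Double Doppler shift off a moving reflector: f₂ = f₀ · (v + u)/(v − u) (u > 0 toward emitter).
Rearranging, u = v · (f₂ − f₀)/(f₂ + f₀) = 351 × 426/79130 ≈ 1.89 m/s.
So the target is moving at 1.89 m/s toward the emitter.

1.89 m/s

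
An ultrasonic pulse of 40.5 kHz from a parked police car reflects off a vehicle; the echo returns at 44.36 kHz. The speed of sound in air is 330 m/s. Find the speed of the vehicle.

Double Doppler shift off a moving reflector: f₂ = f₀ · (v + u)/(v − u) (u > 0 toward emitter).
Rearranging, u = v · (f₂ − f₀)/(f₂ + f₀) = 330 × 3.86/84.86 ≈ 15.0 m/s.
So the vehicle is moving at 15.0 m/s toward the emitter.

15.0 m/s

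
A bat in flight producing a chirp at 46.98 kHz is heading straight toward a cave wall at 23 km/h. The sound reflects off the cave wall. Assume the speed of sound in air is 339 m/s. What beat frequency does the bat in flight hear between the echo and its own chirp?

23 km/h = 6.389 m/s.
The cave wall receives the sound from a moving source: f₁ = f₀ · v/(v − v_e) = 46.98 × 339/332.61 ≈ 47.882 kHz.
On the return leg the bat in flight is a moving observer: f₂ = f₁ · (v + v_e)/v = 47.882 × 345.39/339 ≈ 48.785 kHz.
Beat against the emitted tone (with f₀ = 46980 Hz): |f₂ − f₀| = 2v_e·f₀/(v − v_e) = 2 × 6.389 × 46980/332.61 ≈ 1805 Hz.

1805 Hz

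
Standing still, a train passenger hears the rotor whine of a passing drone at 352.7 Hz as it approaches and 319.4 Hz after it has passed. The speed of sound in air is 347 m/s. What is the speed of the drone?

17.2 m/s

f₁/f₂ = (v + v_s)/(v − v_s), so v_s = v · (f₁ − f₂)/(f₁ + f₂).
v_s = 347 × (352.7 − 319.4)/(352.7 + 319.4) = 347 × 33.3/672.1 ≈ 17.2 m/s.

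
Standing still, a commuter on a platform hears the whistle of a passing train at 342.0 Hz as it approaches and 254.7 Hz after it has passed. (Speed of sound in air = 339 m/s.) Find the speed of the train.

50 m/s

f₁/f₂ = (v + v_s)/(v − v_s), so v_s = v · (f₁ − f₂)/(f₁ + f₂).
v_s = 339 × (342.0 − 254.7)/(342.0 + 254.7) = 339 × 87.3/596.7 ≈ 50 m/s.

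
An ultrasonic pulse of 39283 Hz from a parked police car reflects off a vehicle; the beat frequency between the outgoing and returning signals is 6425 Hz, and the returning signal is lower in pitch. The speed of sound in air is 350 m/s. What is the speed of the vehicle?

Double Doppler shift off a moving reflector: f₂ = f₀ · (v + u)/(v − u) (u > 0 toward emitter).
Returning signal is lower, so f₂ = f₀ − Δf = 39283 − 6425 = 32858 Hz.
Rearranging, u = v · (f₂ − f₀)/(f₂ + f₀) = 350 × -6425/72141 ≈ -31 m/s.
So the vehicle is moving at 31 m/s away from the emitter.

31 m/s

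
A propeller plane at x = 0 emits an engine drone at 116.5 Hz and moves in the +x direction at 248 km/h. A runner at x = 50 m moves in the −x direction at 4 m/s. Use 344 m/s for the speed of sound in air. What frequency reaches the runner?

147 Hz

248 km/h = 68.89 m/s.
The observer lies on the +x side, so the source is heading toward the observer and the observer is heading toward the source.
With source approaching and observer approaching, f' = f · (v + v_o)/(v − v_s).
f' = 116.5 × (344 + 4)/(344 − 68.89) = 116.5 × 348/275.11 ≈ 147 Hz.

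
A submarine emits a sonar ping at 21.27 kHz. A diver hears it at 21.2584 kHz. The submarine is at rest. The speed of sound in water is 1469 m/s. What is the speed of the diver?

f' < f, so the diver is receding.
f' = f · (v − v_o)/v ⇒ v_o = v · |f'/f − 1|.
v_o = 1469 × |21.2584/21.27 − 1| = 1469 × 0.0005454 ≈ 0.80 m/s.

0.80 m/s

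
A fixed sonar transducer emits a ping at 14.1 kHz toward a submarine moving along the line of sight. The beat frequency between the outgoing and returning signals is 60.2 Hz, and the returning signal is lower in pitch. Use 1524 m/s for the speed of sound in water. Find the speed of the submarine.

3.3 m/s

Double Doppler shift off a moving reflector: f₂ = f₀ · (v + u)/(v − u) (u > 0 toward emitter).
Returning signal is lower, so f₂ = f₀ − Δf = 14100 − 60.2 = 14039.8 Hz.
Rearranging, u = v · (f₂ − f₀)/(f₂ + f₀) = 1524 × -60.2/28139.8 ≈ -3.3 m/s.
So the submarine is moving at 3.3 m/s away from the emitter.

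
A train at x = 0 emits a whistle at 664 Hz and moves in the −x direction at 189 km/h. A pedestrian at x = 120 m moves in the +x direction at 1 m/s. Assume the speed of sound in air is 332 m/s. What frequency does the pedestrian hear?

572 Hz

189 km/h = 52.5 m/s.
The observer lies on the +x side, so the source is heading away from the observer and the observer is heading away from the source.
General Doppler shift: f' = f · (v − v_o)/(v + v_s).
f' = 664 × (332 − 1)/(332 + 52.5) = 664 × 331/384.5 ≈ 572 Hz.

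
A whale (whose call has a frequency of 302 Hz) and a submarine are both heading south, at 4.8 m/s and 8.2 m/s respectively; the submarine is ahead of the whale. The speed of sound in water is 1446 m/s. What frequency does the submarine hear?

The submarine is ahead, so the whale is moving toward it while the submarine is moving away from the whale.
Both move, so f' = f · (v − v_o)/(v − v_s).
f' = 302 × (1446 − 8.2)/(1446 − 4.8) = 302 × 1437.8/1441.2 ≈ 301 Hz.

301 Hz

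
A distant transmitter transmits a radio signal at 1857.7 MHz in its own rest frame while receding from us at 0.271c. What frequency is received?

1406.9 MHz

Relativistic Doppler for frequency: f' = f₀ · √((1 − β)/(1 + β)).
f' = 1857.7 × √(0.7290/1.2710) = 1857.7 × 0.75734 ≈ 1406.9 MHz.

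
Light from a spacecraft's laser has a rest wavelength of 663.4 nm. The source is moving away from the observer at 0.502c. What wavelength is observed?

1152.1 nm

Relativistic Doppler for wavelength: λ' = λ₀ · √((1 + β)/(1 − β)).
λ' = 663.4 × √(1.5020/0.4980) = 663.4 × 1.73668 ≈ 1152.1 nm.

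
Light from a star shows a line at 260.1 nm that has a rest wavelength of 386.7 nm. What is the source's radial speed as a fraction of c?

λ'/λ₀ = 0.6726 < 1 (blueshift), so the source is approaching.
λ'/λ₀ = √((1 − β)/(1 + β)) for an approaching source ⇒ β = (1 − r²)/(1 + r²) with r = λ'/λ₀.
β = (1 − 0.4524)/(1 + 0.4524) ≈ 0.377.

0.377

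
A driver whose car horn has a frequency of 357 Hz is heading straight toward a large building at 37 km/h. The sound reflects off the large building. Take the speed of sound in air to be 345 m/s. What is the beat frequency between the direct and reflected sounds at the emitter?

21.9 Hz

37 km/h = 10.28 m/s.
The large building receives the sound from a moving source: f₁ = f₀ · v/(v − v_e) = 357 × 345/334.72 ≈ 368.0 Hz.
On the return leg the driver is a moving observer: f₂ = f₁ · (v + v_e)/v = 368.0 × 355.28/345 ≈ 378.9 Hz.
Equivalently f₂ = f₀ · (v + v_e)/(v − v_e).
Beat against the emitted tone: |f₂ − f₀| = 2v_e·f₀/(v − v_e) = 2 × 10.28 × 357/334.72 ≈ 21.9 Hz.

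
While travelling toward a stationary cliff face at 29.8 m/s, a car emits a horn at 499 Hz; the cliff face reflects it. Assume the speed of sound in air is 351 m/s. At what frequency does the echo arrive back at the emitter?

592 Hz

The cliff face receives the sound from a moving source: f₁ = f₀ · v/(v − v_e) = 499 × 351/321.2 ≈ 545 Hz.
On the return leg the car is a moving observer: f₂ = f₁ · (v + v_e)/v = 545 × 380.8/351 ≈ 592 Hz.
Equivalently f₂ = f₀ · (v + v_e)/(v − v_e).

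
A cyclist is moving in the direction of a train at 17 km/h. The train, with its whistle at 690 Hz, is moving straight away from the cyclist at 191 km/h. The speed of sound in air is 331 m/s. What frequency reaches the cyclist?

603 Hz

191 km/h = 53.06 m/s; 17 km/h = 4.722 m/s.
Both move, so f' = f · (v + v_o)/(v + v_s).
f' = 690 × (331 + 4.722)/(331 + 53.06) = 690 × 335.72/384.06 ≈ 603 Hz.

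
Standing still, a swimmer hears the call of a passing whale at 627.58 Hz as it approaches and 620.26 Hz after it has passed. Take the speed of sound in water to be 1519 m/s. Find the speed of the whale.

f₁/f₂ = (v + v_s)/(v − v_s), so v_s = v · (f₁ − f₂)/(f₁ + f₂).
v_s = 1519 × (627.58 − 620.26)/(627.58 + 620.26) = 1519 × 7.32/1247.84 ≈ 8.9 m/s.

8.9 m/s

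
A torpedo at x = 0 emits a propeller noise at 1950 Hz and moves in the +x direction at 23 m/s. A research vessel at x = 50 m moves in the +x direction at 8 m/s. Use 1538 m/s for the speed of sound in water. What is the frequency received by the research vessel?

1969 Hz

The observer lies on the +x side, so the source is heading toward the observer and the observer is heading away from the source.
Both move, so f' = f · (v − v_o)/(v − v_s).
f' = 1950 × (1538 − 8)/(1538 − 23) = 1950 × 1530/1515 ≈ 1969 Hz.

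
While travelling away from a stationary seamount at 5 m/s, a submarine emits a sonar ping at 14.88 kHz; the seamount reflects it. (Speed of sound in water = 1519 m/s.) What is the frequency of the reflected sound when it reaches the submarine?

14.78 kHz

The seamount receives the sound from a moving source: f₁ = f₀ · v/(v + v_e) = 14.88 × 1519/1524 ≈ 14.83 kHz.
On the return leg the submarine is a moving observer: f₂ = f₁ · (v − v_e)/v = 14.83 × 1514/1519 ≈ 14.78 kHz.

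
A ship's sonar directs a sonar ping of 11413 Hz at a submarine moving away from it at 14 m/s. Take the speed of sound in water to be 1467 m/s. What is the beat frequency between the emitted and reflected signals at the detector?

At the submarine (a moving observer), f₁ = f₀ · (v − u)/v = 11413 × 1453/1467 ≈ 11304 Hz.
On reflection it acts as a source moving away from the stationary detector: f₂ = f₁ · v/(v + u) = 11304 × 1467/1481 ≈ 11197 Hz.
Equivalently f₂ = f₀ · (v − u)/(v + u).
Beat frequency: |f₂ − f₀| = 2u·f₀/(v + u) = 2 × 14 × 11413/1481 ≈ 216 Hz.

216 Hz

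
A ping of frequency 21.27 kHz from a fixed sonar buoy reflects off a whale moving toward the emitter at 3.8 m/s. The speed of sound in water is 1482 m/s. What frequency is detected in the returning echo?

21.4 kHz

At the whale (a moving observer), f₁ = f₀ · (v + u)/v = 21.27 × 1485.8/1482 ≈ 21.3 kHz.
The reflection then acts as a moving source: f₂ = f₁ · v/(v − u) ≈ 21.4 kHz.
Equivalently f₂ = f₀ · (v + u)/(v − u).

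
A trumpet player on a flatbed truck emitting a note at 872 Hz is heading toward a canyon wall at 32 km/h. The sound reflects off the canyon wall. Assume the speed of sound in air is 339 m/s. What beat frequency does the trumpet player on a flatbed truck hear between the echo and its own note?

47.0 Hz

32 km/h = 8.889 m/s.
The canyon wall receives the sound from a moving source: f₁ = f₀ · v/(v − v_e) = 872 × 339/330.11 ≈ 895.5 Hz.
On the return leg the trumpet player on a flatbed truck is a moving observer: f₂ = f₁ · (v + v_e)/v = 895.5 × 347.89/339 ≈ 919.0 Hz.
Beat against the emitted tone: |f₂ − f₀| = 2v_e·f₀/(v − v_e) = 2 × 8.889 × 872/330.11 ≈ 47.0 Hz.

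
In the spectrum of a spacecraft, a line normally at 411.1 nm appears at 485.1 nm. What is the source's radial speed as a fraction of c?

0.164

λ'/λ₀ = 1.1800 > 1 (redshift), so the source is receding.
λ'/λ₀ = √((1 + β)/(1 − β)) for a receding source ⇒ β = (r² − 1)/(r² + 1) with r = λ'/λ₀.
β = (1.3924 − 1)/(1.3924 + 1) ≈ 0.164.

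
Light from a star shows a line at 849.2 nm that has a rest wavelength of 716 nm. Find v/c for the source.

0.169

λ'/λ₀ = 1.1860 > 1 (redshift), so the source is receding.
λ'/λ₀ = √((1 + β)/(1 − β)) for a receding source ⇒ β = (r² − 1)/(r² + 1) with r = λ'/λ₀.
β = (1.4067 − 1)/(1.4067 + 1) ≈ 0.169.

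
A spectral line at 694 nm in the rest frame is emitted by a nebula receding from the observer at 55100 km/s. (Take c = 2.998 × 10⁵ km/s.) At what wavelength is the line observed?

β = v/c = 55100/299800 = 0.1838.
Relativistic Doppler for wavelength: λ' = λ₀ · √((1 + β)/(1 − β)).
λ' = 694 × √(1.1838/0.8162) = 694 × 1.20430 ≈ 835.8 nm.

835.8 nm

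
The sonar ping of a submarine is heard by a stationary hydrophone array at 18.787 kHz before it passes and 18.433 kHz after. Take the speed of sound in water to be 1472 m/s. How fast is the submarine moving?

f₁/f₂ = (v + v_s)/(v − v_s), so v_s = v · (f₁ − f₂)/(f₁ + f₂).
v_s = 1472 × (18.787 − 18.433)/(18.787 + 18.433) = 1472 × 0.354/37.220 ≈ 14.0 m/s.

14.0 m/s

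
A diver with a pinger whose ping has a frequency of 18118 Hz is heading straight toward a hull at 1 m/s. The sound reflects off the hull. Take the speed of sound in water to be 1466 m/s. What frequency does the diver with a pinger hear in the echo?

The hull receives the sound from a moving source: f₁ = f₀ · v/(v − v_e) = 18118 × 1466/1465 ≈ 18130 Hz.
On the return leg the diver with a pinger is a moving observer: f₂ = f₁ · (v + v_e)/v = 18130 × 1467/1466 ≈ 18143 Hz.
Equivalently f₂ = f₀ · (v + v_e)/(v − v_e).

18143 Hz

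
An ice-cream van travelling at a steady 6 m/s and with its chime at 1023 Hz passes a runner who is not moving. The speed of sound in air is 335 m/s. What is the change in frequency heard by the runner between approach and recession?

36.7 Hz

Approaching: f₁ = f · v/(v − v_s) = 1023 × 335/329 ≈ 1041.7 Hz.
Receding: f₂ = f · v/(v + v_s) = 1023 × 335/341 ≈ 1005.0 Hz.
Drop: f₁ − f₂ = 2f·v·v_s/(v² − v_s²) = 2 × 1023 × 335 × 6/(335² − 6²) ≈ 36.7 Hz.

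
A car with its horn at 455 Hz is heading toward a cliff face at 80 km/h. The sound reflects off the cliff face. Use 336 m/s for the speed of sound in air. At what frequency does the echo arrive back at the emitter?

519 Hz

80 km/h = 22.22 m/s.
The cliff face receives the sound from a moving source: f₁ = f₀ · v/(v − v_e) = 455 × 336/313.78 ≈ 487 Hz.
On the return leg the car is a moving observer: f₂ = f₁ · (v + v_e)/v = 487 × 358.22/336 ≈ 519 Hz.
Equivalently f₂ = f₀ · (v + v_e)/(v − v_e).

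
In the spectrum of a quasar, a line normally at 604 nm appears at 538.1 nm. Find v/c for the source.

λ'/λ₀ = 0.8909 < 1 (blueshift), so the source is approaching.
λ'/λ₀ = √((1 − β)/(1 + β)) for an approaching source ⇒ β = (1 − r²)/(1 + r²) with r = λ'/λ₀.
β = (1 − 0.7937)/(1 + 0.7937) ≈ 0.115.

0.115c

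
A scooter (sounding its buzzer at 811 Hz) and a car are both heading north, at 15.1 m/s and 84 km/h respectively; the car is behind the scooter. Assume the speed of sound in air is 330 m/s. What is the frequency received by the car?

84 km/h = 23.33 m/s.
The car is behind, so the scooter is moving away from it while the car is moving toward the scooter.
General Doppler shift: f' = f · (v + v_o)/(v + v_s).
f' = 811 × (330 + 23.33)/(330 + 15.1) = 811 × 353.33/345.1 ≈ 830 Hz.

830 Hz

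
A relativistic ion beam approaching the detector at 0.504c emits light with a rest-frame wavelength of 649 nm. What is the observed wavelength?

372.7 nm

Relativistic Doppler for wavelength: λ' = λ₀ · √((1 − β)/(1 + β)).
λ' = 649 × √(0.4960/1.5040) = 649 × 0.57427 ≈ 372.7 nm.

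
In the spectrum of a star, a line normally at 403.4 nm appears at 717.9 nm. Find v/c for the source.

λ'/λ₀ = 1.7796 > 1 (redshift), so the source is receding.
λ'/λ₀ = √((1 + β)/(1 − β)) for a receding source ⇒ β = (r² − 1)/(r² + 1) with r = λ'/λ₀.
β = (3.1671 − 1)/(3.1671 + 1) ≈ 0.520.

0.520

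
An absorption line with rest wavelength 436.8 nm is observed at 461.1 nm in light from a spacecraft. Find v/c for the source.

λ'/λ₀ = 1.0556 > 1 (redshift), so the source is receding.
λ'/λ₀ = √((1 + β)/(1 − β)) for a receding source ⇒ β = (r² − 1)/(r² + 1) with r = λ'/λ₀.
β = (1.1144 − 1)/(1.1144 + 1) ≈ 0.054.

0.054c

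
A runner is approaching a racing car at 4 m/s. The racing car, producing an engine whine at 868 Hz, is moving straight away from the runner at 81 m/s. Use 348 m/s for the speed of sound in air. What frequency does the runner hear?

712 Hz

With source receding and observer approaching, f' = f · (v + v_o)/(v + v_s).
f' = 868 × (348 + 4)/(348 + 81) = 868 × 352/429 ≈ 712 Hz.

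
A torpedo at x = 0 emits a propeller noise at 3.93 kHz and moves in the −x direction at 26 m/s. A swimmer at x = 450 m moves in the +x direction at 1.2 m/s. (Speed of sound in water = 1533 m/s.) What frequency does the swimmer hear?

The observer lies on the +x side, so the source is heading away from the observer and the observer is heading away from the source.
General Doppler shift: f' = f · (v − v_o)/(v + v_s).
f' = 3.93 × (1533 − 1.2)/(1533 + 26) = 3.93 × 1531.8/1559 ≈ 3.86 kHz.

3.86 kHz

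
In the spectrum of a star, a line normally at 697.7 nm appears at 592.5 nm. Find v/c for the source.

0.162

λ'/λ₀ = 0.8492 < 1 (blueshift), so the source is approaching.
λ'/λ₀ = √((1 − β)/(1 + β)) for an approaching source ⇒ β = (1 − r²)/(1 + r²) with r = λ'/λ₀.
β = (1 − 0.7212)/(1 + 0.7212) ≈ 0.162.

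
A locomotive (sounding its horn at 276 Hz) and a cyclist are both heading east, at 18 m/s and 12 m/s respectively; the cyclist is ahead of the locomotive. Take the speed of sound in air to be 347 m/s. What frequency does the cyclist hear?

281 Hz

The cyclist is ahead, so the locomotive is moving toward it while the cyclist is moving away from the locomotive.
General Doppler shift: f' = f · (v − v_o)/(v − v_s).
f' = 276 × (347 − 12)/(347 − 18) = 276 × 335/329 ≈ 281 Hz.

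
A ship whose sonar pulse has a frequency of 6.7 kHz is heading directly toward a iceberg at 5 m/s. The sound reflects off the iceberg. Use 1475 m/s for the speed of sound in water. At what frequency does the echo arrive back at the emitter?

The iceberg receives the sound from a moving source: f₁ = f₀ · v/(v − v_e) = 6.7 × 1475/1470 ≈ 6.72 kHz.
On the return leg the ship is a moving observer: f₂ = f₁ · (v + v_e)/v = 6.72 × 1480/1475 ≈ 6.75 kHz.
Equivalently f₂ = f₀ · (v + v_e)/(v − v_e).

6.75 kHz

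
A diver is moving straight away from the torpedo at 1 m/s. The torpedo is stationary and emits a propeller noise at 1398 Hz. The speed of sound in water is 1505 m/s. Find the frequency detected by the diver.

Only the observer moves, away from the source, so f' = f · (v − v_o)/v.
f' = 1398 × (1505 − 1)/1505 = 1398 × 1504/1505 ≈ 1397 Hz.

1397 Hz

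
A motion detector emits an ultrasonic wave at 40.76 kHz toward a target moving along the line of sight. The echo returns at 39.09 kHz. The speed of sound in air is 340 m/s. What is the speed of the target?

7.1 m/s

Double Doppler shift off a moving reflector: f₂ = f₀ · (v + u)/(v − u) (u > 0 toward emitter).
Rearranging, u = v · (f₂ − f₀)/(f₂ + f₀) = 340 × -1.67/79.85 ≈ -7.1 m/s.
So the target is moving at 7.1 m/s away from the emitter.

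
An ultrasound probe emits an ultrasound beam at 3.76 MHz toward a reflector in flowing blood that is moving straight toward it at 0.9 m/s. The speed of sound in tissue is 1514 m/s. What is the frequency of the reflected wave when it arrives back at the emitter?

At the reflector in flowing blood (a moving observer), f₁ = f₀ · (v + u)/v = 3.76 × 1514.9/1514 ≈ 3.762 MHz.
On reflection it acts as a source moving toward the stationary detector: f₂ = f₁ · v/(v − u) = 3.762 × 1514/1513.1 ≈ 3.764 MHz.
Equivalently f₂ = f₀ · (v + u)/(v − u).

3.764 MHz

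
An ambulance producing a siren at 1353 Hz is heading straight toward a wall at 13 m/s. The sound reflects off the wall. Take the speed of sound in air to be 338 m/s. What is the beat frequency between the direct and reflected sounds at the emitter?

108 Hz

The wall receives the sound from a moving source: f₁ = f₀ · v/(v − v_e) = 1353 × 338/325 ≈ 1407.1 Hz.
On the return leg the ambulance is a moving observer: f₂ = f₁ · (v + v_e)/v = 1407.1 × 351/338 ≈ 1461.2 Hz.
Equivalently f₂ = f₀ · (v + v_e)/(v − v_e).
Beat against the emitted tone: |f₂ − f₀| = 2v_e·f₀/(v − v_e) = 2 × 13 × 1353/325 ≈ 108 Hz.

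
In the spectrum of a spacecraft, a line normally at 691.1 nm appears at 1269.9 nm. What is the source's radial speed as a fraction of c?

0.543

λ'/λ₀ = 1.8375 > 1 (redshift), so the source is receding.
λ'/λ₀ = √((1 + β)/(1 − β)) for a receding source ⇒ β = (r² − 1)/(r² + 1) with r = λ'/λ₀.
β = (3.3764 − 1)/(3.3764 + 1) ≈ 0.543.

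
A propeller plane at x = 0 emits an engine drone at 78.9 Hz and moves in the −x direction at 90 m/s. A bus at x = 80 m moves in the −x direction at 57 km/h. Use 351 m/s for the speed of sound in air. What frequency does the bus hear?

66 Hz

57 km/h = 15.83 m/s.
The observer lies on the +x side, so the source is heading away from the observer and the observer is heading toward the source.
With source receding and observer approaching, f' = f · (v + v_o)/(v + v_s).
f' = 78.9 × (351 + 15.83)/(351 + 90) = 78.9 × 366.83/441 ≈ 66 Hz.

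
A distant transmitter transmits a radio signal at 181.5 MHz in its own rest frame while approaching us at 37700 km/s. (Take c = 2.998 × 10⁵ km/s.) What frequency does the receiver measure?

206.0 MHz

β = v/c = 37700/299800 = 0.1258.
Relativistic Doppler for frequency: f' = f₀ · √((1 + β)/(1 − β)).
f' = 181.5 × √(1.1258/0.8742) = 181.5 × 1.13476 ≈ 206.0 MHz.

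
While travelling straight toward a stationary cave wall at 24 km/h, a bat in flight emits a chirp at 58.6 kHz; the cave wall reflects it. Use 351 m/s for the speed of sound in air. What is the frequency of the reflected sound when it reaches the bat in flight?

24 km/h = 6.667 m/s.
The cave wall receives the sound from a moving source: f₁ = f₀ · v/(v − v_e) = 58.6 × 351/344.33 ≈ 59.7 kHz.
On the return leg the bat in flight is a moving observer: f₂ = f₁ · (v + v_e)/v = 59.7 × 357.67/351 ≈ 60.9 kHz.
Equivalently f₂ = f₀ · (v + v_e)/(v − v_e).

60.9 kHz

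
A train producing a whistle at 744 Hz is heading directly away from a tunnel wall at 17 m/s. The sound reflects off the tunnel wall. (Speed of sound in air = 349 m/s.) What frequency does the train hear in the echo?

675 Hz

The tunnel wall receives the sound from a moving source: f₁ = f₀ · v/(v + v_e) = 744 × 349/366 ≈ 709 Hz.
On the return leg the train is a moving observer: f₂ = f₁ · (v − v_e)/v = 709 × 332/349 ≈ 675 Hz.
Equivalently f₂ = f₀ · (v − v_e)/(v + v_e).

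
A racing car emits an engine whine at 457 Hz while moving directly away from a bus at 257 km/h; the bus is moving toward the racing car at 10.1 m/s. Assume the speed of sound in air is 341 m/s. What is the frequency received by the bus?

257 km/h = 71.39 m/s.
Both move, so f' = f · (v + v_o)/(v + v_s).
f' = 457 × (341 + 10.1)/(341 + 71.39) = 457 × 351.1/412.39 ≈ 389 Hz.

389 Hz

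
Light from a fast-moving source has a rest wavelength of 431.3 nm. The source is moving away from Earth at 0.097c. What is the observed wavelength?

Relativistic Doppler for wavelength: λ' = λ₀ · √((1 + β)/(1 − β)).
λ' = 431.3 × √(1.0970/0.9030) = 431.3 × 1.10220 ≈ 475.4 nm.

475.4 nm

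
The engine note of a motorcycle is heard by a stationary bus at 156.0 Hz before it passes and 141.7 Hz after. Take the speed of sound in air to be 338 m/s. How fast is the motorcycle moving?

f₁/f₂ = (v + v_s)/(v − v_s), so v_s = v · (f₁ − f₂)/(f₁ + f₂).
v_s = 338 × (156.0 − 141.7)/(156.0 + 141.7) = 338 × 14.3/297.7 ≈ 16.2 m/s.

16.2 m/s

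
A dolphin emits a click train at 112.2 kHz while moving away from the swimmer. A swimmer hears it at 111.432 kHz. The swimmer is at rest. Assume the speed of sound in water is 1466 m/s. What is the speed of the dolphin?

10.1 m/s

f' = f · v/(v + v_s) ⇒ v_s = v · |1 − f/f'|.
v_s = 1466 × |1 − 112.2/111.432| = 1466 × 0.006892 ≈ 10.1 m/s.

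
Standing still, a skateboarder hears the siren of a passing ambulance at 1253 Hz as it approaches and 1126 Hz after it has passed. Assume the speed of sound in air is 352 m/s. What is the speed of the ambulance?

f₁/f₂ = (v + v_s)/(v − v_s), so v_s = v · (f₁ − f₂)/(f₁ + f₂).
v_s = 352 × (1253 − 1126)/(1253 + 1126) = 352 × 127/2379 ≈ 18.8 m/s.

18.8 m/s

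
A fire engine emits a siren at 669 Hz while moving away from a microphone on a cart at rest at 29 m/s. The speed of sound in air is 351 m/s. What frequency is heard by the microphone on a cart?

618 Hz

With the source moving away from a stationary observer, f' = f · v/(v + v_s).
f' = 669 × 351/(351 + 29) = 669 × 351/380 ≈ 618 Hz.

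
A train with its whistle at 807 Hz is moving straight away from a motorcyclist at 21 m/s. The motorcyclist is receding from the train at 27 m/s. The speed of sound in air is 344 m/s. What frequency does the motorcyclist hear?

With source receding and observer receding, f' = f · (v − v_o)/(v + v_s).
f' = 807 × (344 − 27)/(344 + 21) = 807 × 317/365 ≈ 701 Hz.

701 Hz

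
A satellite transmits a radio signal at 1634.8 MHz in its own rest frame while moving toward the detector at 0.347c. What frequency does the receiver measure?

2348.0 MHz

Relativistic Doppler for frequency: f' = f₀ · √((1 + β)/(1 − β)).
f' = 1634.8 × √(1.3470/0.6530) = 1634.8 × 1.43624 ≈ 2348.0 MHz.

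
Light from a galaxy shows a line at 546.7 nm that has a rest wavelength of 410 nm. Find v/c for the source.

λ'/λ₀ = 1.3334 > 1 (redshift), so the source is receding.
λ'/λ₀ = √((1 + β)/(1 − β)) for a receding source ⇒ β = (r² − 1)/(r² + 1) with r = λ'/λ₀.
β = (1.7780 − 1)/(1.7780 + 1) ≈ 0.280.

0.280c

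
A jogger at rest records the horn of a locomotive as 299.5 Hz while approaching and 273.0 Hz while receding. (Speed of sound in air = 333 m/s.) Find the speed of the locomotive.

f₁/f₂ = (v + v_s)/(v − v_s), so v_s = v · (f₁ − f₂)/(f₁ + f₂).
v_s = 333 × (299.5 − 273.0)/(299.5 + 273.0) = 333 × 26.5/572.5 ≈ 15.4 m/s.

15.4 m/s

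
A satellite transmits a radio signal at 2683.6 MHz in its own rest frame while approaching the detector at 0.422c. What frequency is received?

4209.2 MHz

Relativistic Doppler for frequency: f' = f₀ · √((1 + β)/(1 − β)).
f' = 2683.6 × √(1.4220/0.5780) = 2683.6 × 1.56850 ≈ 4209.2 MHz.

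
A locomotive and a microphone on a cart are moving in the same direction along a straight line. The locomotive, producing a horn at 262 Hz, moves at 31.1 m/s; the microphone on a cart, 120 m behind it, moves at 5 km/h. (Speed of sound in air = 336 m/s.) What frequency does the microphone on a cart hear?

241 Hz

5 km/h = 1.389 m/s.
The microphone on a cart is behind, so the locomotive is moving away from it while the microphone on a cart is moving toward the locomotive.
General Doppler shift: f' = f · (v + v_o)/(v + v_s).
f' = 262 × (336 + 1.389)/(336 + 31.1) = 262 × 337.39/367.1 ≈ 241 Hz.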